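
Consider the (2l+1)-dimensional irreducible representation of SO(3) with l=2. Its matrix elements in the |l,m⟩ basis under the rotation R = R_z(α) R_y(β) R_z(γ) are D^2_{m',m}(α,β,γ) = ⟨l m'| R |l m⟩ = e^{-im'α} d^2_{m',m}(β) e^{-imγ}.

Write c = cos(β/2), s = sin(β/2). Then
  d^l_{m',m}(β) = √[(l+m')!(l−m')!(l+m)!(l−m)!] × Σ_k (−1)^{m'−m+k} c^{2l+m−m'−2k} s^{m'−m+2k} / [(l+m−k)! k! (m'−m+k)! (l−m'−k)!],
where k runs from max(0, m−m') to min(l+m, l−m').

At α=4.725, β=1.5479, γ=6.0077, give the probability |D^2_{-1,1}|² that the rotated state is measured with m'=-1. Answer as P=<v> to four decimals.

P=0.2610

First d^2_{-1,1}(β=1.5479), then the phase factors e^{-i(-1)α} and e^{-i(1)γ}:
Half-angle: c=0.715155, s=0.698966. N=√(1·6·6·1)=6.000000
k∈{2,3} keeps every argument non-negative
  k=2: (−1)^0·6.0000/(2)·0.7152^2·0.6990^2 = +0.749607
  k=3: (−1)^1·6.0000/(6)·0.7152^0·0.6990^4 = -0.238684
d^2_{-1,1}(1.5479) = +0.749607 -0.238684 = +0.510923
|D^2_{-1,1}|² = |d^2_{-1,1}(β)|² = (+0.510923)² = 0.261042 (the z-rotation phases have unit modulus)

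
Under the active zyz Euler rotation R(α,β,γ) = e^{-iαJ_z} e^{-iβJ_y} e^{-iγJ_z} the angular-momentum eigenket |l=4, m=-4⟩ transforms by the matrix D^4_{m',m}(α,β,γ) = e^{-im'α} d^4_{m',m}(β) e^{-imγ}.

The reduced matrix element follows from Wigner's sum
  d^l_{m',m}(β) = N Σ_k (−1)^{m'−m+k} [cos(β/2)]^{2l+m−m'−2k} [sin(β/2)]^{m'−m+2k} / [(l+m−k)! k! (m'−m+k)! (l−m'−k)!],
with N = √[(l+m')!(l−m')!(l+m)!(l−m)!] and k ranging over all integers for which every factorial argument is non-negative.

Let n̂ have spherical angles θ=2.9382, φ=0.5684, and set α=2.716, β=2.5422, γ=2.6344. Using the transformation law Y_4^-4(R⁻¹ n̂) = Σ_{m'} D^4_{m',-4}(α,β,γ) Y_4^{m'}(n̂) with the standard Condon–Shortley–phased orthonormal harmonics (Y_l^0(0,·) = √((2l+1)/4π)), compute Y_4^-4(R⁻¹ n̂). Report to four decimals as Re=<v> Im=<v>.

Need the full column D^4_{m',-4} for m'=−4..4 at α=2.716, β=2.5422, γ=2.6344.
cos(β/2)=0.295230, sin(β/2)=0.955426
d^4_{-4,-4}: single k=0 term ⇒ +0.000058;  D = -0.000048+0.000032i
d^4_{-3,-4}: single k=0 term ⇒ -0.000528;  D = -0.000521+0.000086i
d^4_{-2,-4}: single k=0 term ⇒ +0.003198;  D = -0.003090-0.000827i
d^4_{-1,-4}: single k=0 term ⇒ -0.014638;  D = -0.011315-0.009286i
d^4_{0,-4}: single k=0 term ⇒ +0.052964;  D = -0.023417-0.047506i
d^4_{1,-4}: single k=0 term ⇒ -0.153307;  D = -0.004963-0.153226i
d^4_{2,-4}: single k=0 term ⇒ +0.350819;  D = +0.134419-0.324046i
d^4_{3,-4}: single k=0 term ⇒ -0.606856;  D = +0.443205-0.414540i
d^4_{4,-4}: single k=0 term ⇒ +0.694348;  D = +0.657688-0.222632i
Y_4^{m'}(θ=2.9382,φ=0.5684) and Σ D·Y over m':
  (-0.0000+0.0000i)·(-0.0005-0.0006i)  (-0.0005+0.0001i)·(+0.0014+0.0100i)  (-0.0031-0.0008i)·(+0.0328-0.0708i)  (-0.0113-0.0093i)·(-0.2930+0.1871i)  (-0.0234-0.0475i)·(+0.6798+0.0000i)  (-0.0050-0.1532i)·(+0.2930+0.1871i)  (+0.1344-0.3240i)·(+0.0328+0.0708i)  (+0.4432-0.4145i)·(-0.0014+0.0100i)  (+0.6577-0.2226i)·(-0.0005+0.0006i)
Y_4^-4(R⁻¹ n̂) = +0.046893-0.072966i

Re=0.0469 Im=-0.0730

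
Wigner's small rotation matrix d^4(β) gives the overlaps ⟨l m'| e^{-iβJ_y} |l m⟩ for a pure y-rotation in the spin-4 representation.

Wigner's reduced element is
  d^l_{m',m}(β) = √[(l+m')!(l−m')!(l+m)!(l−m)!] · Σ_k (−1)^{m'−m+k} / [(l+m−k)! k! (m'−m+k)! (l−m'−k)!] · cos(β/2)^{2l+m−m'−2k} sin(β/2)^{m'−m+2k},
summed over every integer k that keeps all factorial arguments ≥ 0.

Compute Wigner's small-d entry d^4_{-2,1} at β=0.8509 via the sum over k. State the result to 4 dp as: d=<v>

d=0.4393

d^4_{-2,1}(β=0.8509) via Wigner's sum:
With c≡cos(β/2)=0.910853 and s≡sin(β/2)=0.412731, N=[2·720·120·6]^{1/2}=1018.233765
k∈{3,4,5} keeps every argument non-negative
  k=3: (−1)^0·1018.2338/(72)·0.9109^5·0.4127^3 = +0.623386
  k=4: (−1)^1·1018.2338/(48)·0.9109^3·0.4127^5 = -0.191993
  k=5: (−1)^2·1018.2338/(240)·0.9109^1·0.4127^7 = +0.007884
d^4_{-2,1}(0.8509) = +0.623386 -0.191993 +0.007884 = +0.439277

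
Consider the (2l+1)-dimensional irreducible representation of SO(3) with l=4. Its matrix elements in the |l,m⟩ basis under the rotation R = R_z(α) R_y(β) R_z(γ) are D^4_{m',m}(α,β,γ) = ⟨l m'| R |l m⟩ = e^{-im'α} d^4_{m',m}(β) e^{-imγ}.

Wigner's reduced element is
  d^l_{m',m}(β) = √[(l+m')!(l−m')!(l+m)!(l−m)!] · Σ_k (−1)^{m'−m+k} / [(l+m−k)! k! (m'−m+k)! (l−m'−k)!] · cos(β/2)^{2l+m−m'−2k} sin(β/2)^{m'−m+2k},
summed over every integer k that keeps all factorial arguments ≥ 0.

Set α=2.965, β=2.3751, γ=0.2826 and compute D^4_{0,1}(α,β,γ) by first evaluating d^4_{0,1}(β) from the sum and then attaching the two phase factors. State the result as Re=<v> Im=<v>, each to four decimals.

Re=-0.1696 Im=0.0492

D^4_{0,1}(2.965,2.3751,0.2826) = e^{-i·0·2.965}·d^4_{0,1}(2.3751)·e^{-i·1·0.2826}. Compute d first:
Half-angle: c=0.373933, s=0.927456. N=√(24·24·120·6)=643.987578
k: max(0,(1)−(0))=1 … min(4+(1),4−(0))=4
  k=1: (−1)^0·643.9876/(144)·0.3739^7·0.9275^1 = +0.004240
  k=2: (−1)^1·643.9876/(24)·0.3739^5·0.9275^3 = -0.156501
  k=3: (−1)^2·643.9876/(24)·0.3739^3·0.9275^5 = +0.962752
  k=4: (−1)^3·643.9876/(144)·0.3739^1·0.9275^7 = -0.987100
d^4_{0,1}(2.3751) = +0.004240 -0.156501 +0.962752 -0.987100 = -0.176609
Phases: e^{-i·(0)·2.965}=+1.000000+0.000000i, e^{-i·(1)·0.2826}=+0.960334-0.278853i ⇒ D=-0.169603+0.049248i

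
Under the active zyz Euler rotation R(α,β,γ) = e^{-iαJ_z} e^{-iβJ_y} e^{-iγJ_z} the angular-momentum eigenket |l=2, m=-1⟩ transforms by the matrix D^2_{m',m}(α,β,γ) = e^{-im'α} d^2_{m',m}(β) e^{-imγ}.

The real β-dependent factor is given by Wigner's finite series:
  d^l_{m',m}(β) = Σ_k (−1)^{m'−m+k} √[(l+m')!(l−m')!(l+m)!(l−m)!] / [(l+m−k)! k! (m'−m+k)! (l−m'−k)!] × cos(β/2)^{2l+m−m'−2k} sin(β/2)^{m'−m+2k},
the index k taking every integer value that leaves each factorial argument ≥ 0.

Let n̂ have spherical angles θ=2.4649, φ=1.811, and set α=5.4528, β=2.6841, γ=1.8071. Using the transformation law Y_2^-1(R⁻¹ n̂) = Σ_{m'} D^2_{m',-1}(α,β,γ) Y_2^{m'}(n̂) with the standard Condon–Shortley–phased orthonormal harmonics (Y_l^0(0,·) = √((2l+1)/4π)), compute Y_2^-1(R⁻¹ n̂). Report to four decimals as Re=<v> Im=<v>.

Re=0.0339 Im=0.3121

Need the full column D^2_{m',-1} for m'=−2..2 at α=5.4528, β=2.6841, γ=1.8071.
cos(β/2)=0.226757, sin(β/2)=0.973951
d^2_{-2,-1}: single k=1 term ⇒ +0.022712;  D = +0.022469+0.003312i
d^2_{-1,-1}: k∈[0..1] ⇒ +0.002644 -0.146324 = -0.143680;  D = -0.080425-0.119063i
d^2_{0,-1}: k∈[0..1] ⇒ -0.027816 +0.513154 = +0.485338;  D = -0.113623+0.471850i
d^2_{1,-1}: k∈[0..1] ⇒ +0.146324 -0.899807 = -0.753483;  D = +0.659754-0.363952i
d^2_{2,-1}: single k=0 term ⇒ -0.418988;  D = +0.396883+0.134294i
Y_2^{m'}(θ=2.4649,φ=1.811) and Σ D·Y over m':
  (+0.0225+0.0033i)·(-0.1343+0.0700i)  (-0.0804-0.1191i)·(+0.0897+0.3664i)  (-0.1136+0.4719i)·(+0.2597+0.0000i)  (+0.6598-0.3640i)·(-0.0897+0.3664i)  (+0.3969+0.1343i)·(-0.1343-0.0700i)
Y_2^-1(R⁻¹ n̂) = +0.033861+0.312077i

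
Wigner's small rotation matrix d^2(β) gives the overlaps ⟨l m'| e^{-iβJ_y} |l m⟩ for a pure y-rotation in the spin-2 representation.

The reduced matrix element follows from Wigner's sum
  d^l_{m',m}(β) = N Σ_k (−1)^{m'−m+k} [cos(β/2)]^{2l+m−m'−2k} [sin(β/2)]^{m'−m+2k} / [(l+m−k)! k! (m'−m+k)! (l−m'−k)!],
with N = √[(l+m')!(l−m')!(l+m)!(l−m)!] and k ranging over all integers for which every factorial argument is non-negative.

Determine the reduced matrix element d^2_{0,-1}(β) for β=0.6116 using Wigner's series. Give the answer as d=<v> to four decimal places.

d^2_{0,-1}(β=0.6116) via Wigner's sum:
Half-angle: c=0.953606, s=0.301056. N=√(2·2·1·6)=4.898979
k∈{0,1} keeps every argument non-negative
  k=0: (−1)^1·4.8990/(2)·0.9536^3·0.3011^1 = -0.639485
  k=1: (−1)^2·4.8990/(2)·0.9536^1·0.3011^3 = +0.063736
d^2_{0,-1}(0.6116) = -0.639485 +0.063736 = -0.575749

d=-0.5757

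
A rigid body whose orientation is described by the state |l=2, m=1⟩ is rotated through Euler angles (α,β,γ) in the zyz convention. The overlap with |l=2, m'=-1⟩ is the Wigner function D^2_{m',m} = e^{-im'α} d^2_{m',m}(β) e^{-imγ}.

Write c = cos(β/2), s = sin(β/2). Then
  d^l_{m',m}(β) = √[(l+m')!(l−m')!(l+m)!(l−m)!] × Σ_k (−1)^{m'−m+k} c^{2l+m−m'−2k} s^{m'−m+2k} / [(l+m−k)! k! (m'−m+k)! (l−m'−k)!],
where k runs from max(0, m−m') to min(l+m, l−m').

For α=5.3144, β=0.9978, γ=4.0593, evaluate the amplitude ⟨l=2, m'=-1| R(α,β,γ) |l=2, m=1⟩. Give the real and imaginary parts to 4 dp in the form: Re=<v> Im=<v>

Re=0.1481 Im=0.4536

Split into d^2_{-1,1}(β=0.9978) × two z-phases.
With c≡cos(β/2)=0.878109 and s≡sin(β/2)=0.478460, N=[1·6·6·1]^{1/2}=6.000000
k∈{2,3} keeps every argument non-negative
  k=2: (−1)^0·6.0000/(2)·0.8781^2·0.4785^2 = +0.529553
  k=3: (−1)^1·6.0000/(6)·0.8781^0·0.4785^4 = -0.052406
d^2_{-1,1}(0.9978) = +0.529553 -0.052406 = +0.477147
Attach z-rotation phases: D = e^{-i(-1)(5.3144)}·(+0.477147)·e^{-i(1)(4.0593)} = +0.148144+0.453567i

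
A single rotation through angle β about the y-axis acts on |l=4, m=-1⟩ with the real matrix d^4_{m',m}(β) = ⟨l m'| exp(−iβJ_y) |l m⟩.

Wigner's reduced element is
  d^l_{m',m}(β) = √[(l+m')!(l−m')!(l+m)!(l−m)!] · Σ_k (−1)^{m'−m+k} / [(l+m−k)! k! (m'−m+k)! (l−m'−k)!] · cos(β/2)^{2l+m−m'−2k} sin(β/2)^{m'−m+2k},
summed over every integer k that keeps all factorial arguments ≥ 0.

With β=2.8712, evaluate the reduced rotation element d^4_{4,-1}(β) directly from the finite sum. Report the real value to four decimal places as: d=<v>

d^4_{4,-1}(β=2.8712) via Wigner's sum:
Half-angle: c=0.134785, s=0.990875. N=√(40320·1·6·120)=5387.986637
The bounds max(0,m−m')=0 and min(l+m,l−m')=0 give 1 term
  k=0: (−1)^5·5387.9866/(720)·0.1348^3·0.9909^5 = -0.017503
d^4_{4,-1}(2.8712) = -0.017503

d=-0.0175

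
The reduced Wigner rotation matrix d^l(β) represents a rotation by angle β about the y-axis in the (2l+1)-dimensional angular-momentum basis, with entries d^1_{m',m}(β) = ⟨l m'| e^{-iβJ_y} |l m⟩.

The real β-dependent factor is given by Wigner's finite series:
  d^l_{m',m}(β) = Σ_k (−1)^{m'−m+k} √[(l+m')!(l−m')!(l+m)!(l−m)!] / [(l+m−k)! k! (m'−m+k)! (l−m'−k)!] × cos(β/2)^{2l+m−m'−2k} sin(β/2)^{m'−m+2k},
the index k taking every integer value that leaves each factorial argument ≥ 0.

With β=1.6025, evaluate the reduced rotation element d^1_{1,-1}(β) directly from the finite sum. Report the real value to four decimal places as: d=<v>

d^1_{1,-1}(β=1.6025) via Wigner's sum:
c=cos(1.6025/2)=0.695809, s=sin(1.6025/2)=0.718226; N=√[2·1·1·2]=2.000000
k: max(0,(-1)−(1))=0 … min(1+(-1),1−(1))=0
  k=0: (−1)^2·2.0000/(2)·0.6958^0·0.7182^2 = +0.515849
d^1_{1,-1}(1.6025) = +0.515849

d=0.5158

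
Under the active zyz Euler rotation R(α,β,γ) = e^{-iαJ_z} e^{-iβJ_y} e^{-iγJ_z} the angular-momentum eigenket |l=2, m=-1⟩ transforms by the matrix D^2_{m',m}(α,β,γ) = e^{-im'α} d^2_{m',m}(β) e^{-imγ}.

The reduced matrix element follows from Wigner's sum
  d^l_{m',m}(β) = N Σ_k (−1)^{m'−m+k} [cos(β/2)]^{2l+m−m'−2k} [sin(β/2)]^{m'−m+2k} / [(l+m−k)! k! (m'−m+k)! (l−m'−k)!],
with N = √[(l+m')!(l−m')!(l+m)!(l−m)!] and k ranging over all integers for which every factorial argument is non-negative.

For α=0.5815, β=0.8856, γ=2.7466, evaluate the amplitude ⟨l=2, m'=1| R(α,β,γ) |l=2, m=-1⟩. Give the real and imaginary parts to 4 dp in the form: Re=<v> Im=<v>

Re=-0.2329 Im=0.3446

D^2_{1,-1}(0.5815,0.8856,2.7466) = e^{-i·1·0.5815}·d^2_{1,-1}(0.8856)·e^{-i·-1·2.7466}. Compute d first:
c=cos(0.8856/2)=0.903555, s=sin(0.8856/2)=0.428471; N=√[6·1·1·6]=6.000000
The bounds max(0,m−m')=0 and min(l+m,l−m')=1 give 2 terms
  k=0: (−1)^2·6.0000/(2)·0.9036^2·0.4285^2 = +0.449649
  k=1: (−1)^3·6.0000/(6)·0.9036^0·0.4285^4 = -0.033704
d^2_{1,-1}(0.8856) = +0.449649 -0.033704 = +0.415945
Attach z-rotation phases: D = e^{-i(1)(0.5815)}·(+0.415945)·e^{-i(-1)(2.7466)} = -0.232901+0.344626i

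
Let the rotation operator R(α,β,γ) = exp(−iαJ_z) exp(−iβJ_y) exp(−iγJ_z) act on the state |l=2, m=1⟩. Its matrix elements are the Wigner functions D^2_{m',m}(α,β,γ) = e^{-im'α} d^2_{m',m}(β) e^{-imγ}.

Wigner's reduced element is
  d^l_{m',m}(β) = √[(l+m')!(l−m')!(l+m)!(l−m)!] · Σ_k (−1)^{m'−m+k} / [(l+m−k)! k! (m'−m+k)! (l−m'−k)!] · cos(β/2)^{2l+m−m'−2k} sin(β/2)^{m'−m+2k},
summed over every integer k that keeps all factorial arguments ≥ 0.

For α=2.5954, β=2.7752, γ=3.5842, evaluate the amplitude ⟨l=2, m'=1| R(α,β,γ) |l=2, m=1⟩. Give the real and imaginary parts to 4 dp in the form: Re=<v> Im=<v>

D^2_{1,1}(2.5954,2.7752,3.5842) = e^{-i·1·2.5954}·d^2_{1,1}(2.7752)·e^{-i·1·3.5842}. Compute d first:
c=cos(2.7752/2)=0.182173, s=sin(2.7752/2)=0.983266; N=√[6·1·6·1]=6.000000
k: max(0,(1)−(1))=0 … min(2+(1),2−(1))=1
  k=0: (−1)^0·6.0000/(6)·0.1822^4·0.9833^0 = +0.001101
  k=1: (−1)^1·6.0000/(2)·0.1822^2·0.9833^2 = -0.096257
d^2_{1,1}(2.7752) = +0.001101 -0.096257 = -0.095156
Phases: e^{-i·(1)·2.5954}=-0.854508-0.519438i, e^{-i·(1)·3.5842}=-0.903638+0.428297i ⇒ D=-0.094646-0.009839i

Re=-0.0946 Im=-0.0098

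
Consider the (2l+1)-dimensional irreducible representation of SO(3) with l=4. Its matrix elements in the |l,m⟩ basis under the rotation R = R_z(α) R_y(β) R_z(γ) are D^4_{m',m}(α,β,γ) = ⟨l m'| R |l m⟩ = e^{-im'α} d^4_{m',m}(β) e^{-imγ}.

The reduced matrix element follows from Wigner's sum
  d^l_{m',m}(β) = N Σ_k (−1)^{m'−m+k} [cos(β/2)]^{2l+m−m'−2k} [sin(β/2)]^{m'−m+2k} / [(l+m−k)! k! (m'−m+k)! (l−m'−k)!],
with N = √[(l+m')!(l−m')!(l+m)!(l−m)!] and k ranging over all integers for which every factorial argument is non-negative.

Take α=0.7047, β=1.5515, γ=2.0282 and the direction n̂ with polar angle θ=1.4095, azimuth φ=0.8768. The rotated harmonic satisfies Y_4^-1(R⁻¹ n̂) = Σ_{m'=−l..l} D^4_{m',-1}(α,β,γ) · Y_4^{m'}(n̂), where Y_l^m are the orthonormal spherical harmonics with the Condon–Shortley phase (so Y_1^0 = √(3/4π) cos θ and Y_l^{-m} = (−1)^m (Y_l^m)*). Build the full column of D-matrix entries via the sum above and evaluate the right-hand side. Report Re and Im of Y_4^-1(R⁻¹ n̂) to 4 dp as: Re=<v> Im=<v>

Need the full column D^4_{m',-1} for m'=−4..4 at α=0.7047, β=1.5515, γ=2.0282.
cos(β/2)=0.713896, sin(β/2)=0.700252
d^4_{-4,-1}: single k=3 term ⇒ +0.476465;  D = +0.063944-0.472155i
d^4_{-3,-1}: k∈[2..3] ⇒ +0.515215 -0.826182 = -0.310967;  D = +0.167831+0.261788i
d^4_{-2,-1}: k∈[1..3] ⇒ +0.280760 -1.350653 +0.866345 = -0.203548;  D = +0.194695+0.059376i
d^4_{-1,-1}: k∈[0..3] ⇒ +0.067465 -0.973665 +1.873604 -0.600890 = +0.366515;  D = -0.336329+0.145657i
d^4_{0,-1}: k∈[0..3] ⇒ -0.295947 +1.708455 -1.643774 +0.263590 = +0.032325;  D = -0.014275+0.029002i
d^4_{1,-1}: k∈[0..3] ⇒ +0.649110 -1.873604 +0.901335 -0.057814 = -0.380973;  D = -0.093256-0.369383i
d^4_{2,-1}: k∈[0..2] ⇒ -0.900435 +1.299517 -0.250064 = +0.149019;  D = +0.121387+0.086439i
d^4_{3,-1}: k∈[0..1] ⇒ +0.826182 -0.476942 = +0.349240;  D = +0.347952-0.029963i
d^4_{4,-1}: single k=0 term ⇒ -0.458427;  D = -0.322466+0.325838i
Y_4^{m'}(θ=1.4095,φ=0.8768) and Σ D·Y over m':
  (+0.0639-0.4722i)·(-0.3922+0.1502i)  (+0.1678+0.2618i)·(-0.1686-0.0946i)  (+0.1947+0.0594i)·(+0.0485+0.2626i)  (-0.3363+0.1457i)·(-0.1352+0.1625i)  (-0.0143+0.0290i)·(+0.2380+0.0000i)  (-0.0933-0.3694i)·(+0.1352+0.1625i)  (+0.1214+0.0864i)·(+0.0485-0.2626i)  (+0.3480-0.0300i)·(+0.1686-0.0946i)  (-0.3225+0.3258i)·(-0.3922-0.1502i)
Y_4^-1(R⁻¹ n̂) = +0.361802-0.088782i

Re=0.3618 Im=-0.0888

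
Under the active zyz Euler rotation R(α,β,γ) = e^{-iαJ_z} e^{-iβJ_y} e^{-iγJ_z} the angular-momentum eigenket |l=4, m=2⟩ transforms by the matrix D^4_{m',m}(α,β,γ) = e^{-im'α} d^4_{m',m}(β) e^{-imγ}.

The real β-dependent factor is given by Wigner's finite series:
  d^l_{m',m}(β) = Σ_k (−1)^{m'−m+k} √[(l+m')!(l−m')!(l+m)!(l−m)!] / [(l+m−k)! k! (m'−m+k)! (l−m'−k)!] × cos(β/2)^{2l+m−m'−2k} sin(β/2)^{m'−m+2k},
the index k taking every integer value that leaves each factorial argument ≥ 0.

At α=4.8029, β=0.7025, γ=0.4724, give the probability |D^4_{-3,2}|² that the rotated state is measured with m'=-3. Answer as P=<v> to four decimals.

Split into d^4_{-3,2}(β=0.7025) × two z-phases.
Half-angle: c=0.938943, s=0.344072. N=√(1·5040·720·2)=2693.993318
k∈{5,6} keeps every argument non-negative
  k=5: (−1)^0·2693.9933/(240)·0.9389^3·0.3441^5 = +0.044807
  k=6: (−1)^1·2693.9933/(720)·0.9389^1·0.3441^7 = -0.002006
d^4_{-3,2}(0.7025) = +0.044807 -0.002006 = +0.042802
|D^4_{-3,2}|² = |d^4_{-3,2}(β)|² = (+0.042802)² = 0.001832 (the z-rotation phases have unit modulus)

P=0.0018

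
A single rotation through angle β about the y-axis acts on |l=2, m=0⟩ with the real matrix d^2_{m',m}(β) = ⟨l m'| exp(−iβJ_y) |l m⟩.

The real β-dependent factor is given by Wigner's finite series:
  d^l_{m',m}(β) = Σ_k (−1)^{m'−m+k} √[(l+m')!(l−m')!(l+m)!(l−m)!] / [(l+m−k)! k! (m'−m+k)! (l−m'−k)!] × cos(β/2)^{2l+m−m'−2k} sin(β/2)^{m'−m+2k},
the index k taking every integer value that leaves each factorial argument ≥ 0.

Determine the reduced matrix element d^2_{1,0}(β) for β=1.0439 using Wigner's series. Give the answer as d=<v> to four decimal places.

d^2_{1,0}(β=1.0439) via Wigner's sum:
c=cos(1.0439/2)=0.866849, s=sin(1.0439/2)=0.498571; N=√[6·1·2·2]=4.898979
k: max(0,(0)−(1))=0 … min(2+(0),2−(1))=1
  k=0: (−1)^1·4.8990/(2)·0.8668^3·0.4986^1 = -0.795486
  k=1: (−1)^2·4.8990/(2)·0.8668^1·0.4986^3 = +0.263149
d^2_{1,0}(1.0439) = -0.795486 +0.263149 = -0.532338

d=-0.5323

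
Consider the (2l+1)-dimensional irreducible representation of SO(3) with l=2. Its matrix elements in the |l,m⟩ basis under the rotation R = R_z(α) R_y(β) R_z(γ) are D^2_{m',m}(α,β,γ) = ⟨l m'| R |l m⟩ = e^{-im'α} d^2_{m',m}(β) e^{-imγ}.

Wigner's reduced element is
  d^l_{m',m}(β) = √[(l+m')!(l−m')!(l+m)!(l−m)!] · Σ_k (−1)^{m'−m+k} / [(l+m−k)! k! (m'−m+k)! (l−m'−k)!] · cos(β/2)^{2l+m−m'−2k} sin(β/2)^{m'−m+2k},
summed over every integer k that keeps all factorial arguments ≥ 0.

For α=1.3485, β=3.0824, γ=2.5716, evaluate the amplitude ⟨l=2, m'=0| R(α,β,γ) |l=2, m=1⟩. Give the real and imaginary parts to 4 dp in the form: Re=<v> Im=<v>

Re=0.0609 Im=0.0390

D^2_{0,1}(1.3485,3.0824,2.5716) = e^{-i·0·1.3485}·d^2_{0,1}(3.0824)·e^{-i·1·2.5716}. Compute d first:
Half-angle: c=0.029592, s=0.999562. N=√(2·2·6·1)=4.898979
k: max(0,(1)−(0))=1 … min(2+(1),2−(0))=2
  k=1: (−1)^0·4.8990/(2)·0.0296^3·0.9996^1 = +0.000063
  k=2: (−1)^1·4.8990/(2)·0.0296^1·0.9996^3 = -0.072390
d^2_{0,1}(3.0824) = +0.000063 -0.072390 = -0.072327
D = (+1.000000+0.000000i)·(-0.072327)·(-0.841905-0.539626i) = +0.060892+0.039029i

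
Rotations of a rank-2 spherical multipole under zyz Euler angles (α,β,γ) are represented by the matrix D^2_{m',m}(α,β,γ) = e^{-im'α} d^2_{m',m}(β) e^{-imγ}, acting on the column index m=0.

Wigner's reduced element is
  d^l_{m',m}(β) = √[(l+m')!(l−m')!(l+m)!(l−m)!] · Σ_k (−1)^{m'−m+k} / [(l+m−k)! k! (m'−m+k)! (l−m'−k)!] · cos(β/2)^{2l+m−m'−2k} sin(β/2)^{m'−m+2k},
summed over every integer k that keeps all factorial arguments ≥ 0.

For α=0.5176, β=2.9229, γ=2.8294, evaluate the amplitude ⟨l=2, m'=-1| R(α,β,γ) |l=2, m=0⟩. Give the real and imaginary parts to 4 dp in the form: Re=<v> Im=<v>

Re=-0.2254 Im=-0.1283

Split into d^2_{-1,0}(β=2.9229) × two z-phases.
With c≡cos(β/2)=0.109129 and s≡sin(β/2)=0.994028, N=[1·6·2·2]^{1/2}=4.898979
Admissible k: 1..2 (factorial args all ≥0)
  k=1: (−1)^0·4.8990/(2)·0.1091^3·0.9940^1 = +0.003164
  k=2: (−1)^1·4.8990/(2)·0.1091^1·0.9940^3 = -0.262548
d^2_{-1,0}(2.9229) = +0.003164 -0.262548 = -0.259384
Phases: e^{-i·(-1)·0.5176}=+0.869009+0.494796i, e^{-i·(0)·2.8294}=+1.000000+0.000000i ⇒ D=-0.225407-0.128342i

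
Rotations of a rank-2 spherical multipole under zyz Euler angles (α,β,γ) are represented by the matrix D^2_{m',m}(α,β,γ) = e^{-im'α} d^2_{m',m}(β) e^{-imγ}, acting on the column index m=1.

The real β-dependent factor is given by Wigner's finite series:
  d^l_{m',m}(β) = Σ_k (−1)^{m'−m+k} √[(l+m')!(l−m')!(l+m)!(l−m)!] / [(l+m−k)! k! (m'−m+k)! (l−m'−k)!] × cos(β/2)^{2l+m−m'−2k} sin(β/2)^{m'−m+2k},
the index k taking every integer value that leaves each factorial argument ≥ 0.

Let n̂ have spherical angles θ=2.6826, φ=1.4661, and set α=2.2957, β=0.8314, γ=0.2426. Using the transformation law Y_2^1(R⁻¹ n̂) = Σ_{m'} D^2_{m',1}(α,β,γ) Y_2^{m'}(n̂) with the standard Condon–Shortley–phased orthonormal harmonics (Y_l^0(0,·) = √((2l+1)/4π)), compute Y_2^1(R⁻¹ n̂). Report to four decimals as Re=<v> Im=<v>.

Re=0.2250 Im=-0.1553

Need the full column D^2_{m',1} for m'=−2..2 at α=2.2957, β=0.8314, γ=0.2426.
cos(β/2)=0.914834, sin(β/2)=0.403830
d^2_{-2,1}: single k=3 term ⇒ +0.120495;  D = -0.042852-0.112618i
d^2_{-1,1}: k∈[2..3] ⇒ +0.409453 -0.026595 = +0.382858;  D = -0.177578+0.339185i
d^2_{0,1}: k∈[1..2] ⇒ +0.757358 -0.147576 = +0.609782;  D = +0.591926-0.146486i
d^2_{1,1}: k∈[0..1] ⇒ +0.700437 -0.409453 = +0.290984;  D = -0.239617-0.165092i
d^2_{2,1}: single k=0 term ⇒ -0.618380;  D = -0.075017-0.613813i
Y_2^{m'}(θ=2.6826,φ=1.4661) and Σ D·Y over m':
  (-0.0429-0.1126i)·(-0.0742-0.0158i)  (-0.1776+0.3392i)·(-0.0321+0.3052i)  (+0.5919-0.1465i)·(+0.4451+0.0000i)  (-0.2396-0.1651i)·(+0.0321+0.3052i)  (-0.0750-0.6138i)·(-0.0742+0.0158i)
Y_2^1(R⁻¹ n̂) = +0.224966-0.155311i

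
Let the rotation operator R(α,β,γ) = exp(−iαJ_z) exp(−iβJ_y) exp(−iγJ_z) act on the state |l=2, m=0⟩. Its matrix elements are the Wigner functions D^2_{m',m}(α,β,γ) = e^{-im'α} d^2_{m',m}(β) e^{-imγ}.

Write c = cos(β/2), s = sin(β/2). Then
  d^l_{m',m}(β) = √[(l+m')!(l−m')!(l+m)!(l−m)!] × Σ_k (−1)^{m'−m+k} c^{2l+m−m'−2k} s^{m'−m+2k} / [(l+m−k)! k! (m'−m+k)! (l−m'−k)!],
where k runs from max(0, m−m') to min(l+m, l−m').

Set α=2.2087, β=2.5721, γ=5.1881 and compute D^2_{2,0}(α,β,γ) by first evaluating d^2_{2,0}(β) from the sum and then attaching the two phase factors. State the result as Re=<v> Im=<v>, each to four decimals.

Re=-0.0518 Im=0.1704

Split into d^2_{2,0}(β=2.5721) × two z-phases.
c=cos(2.5721/2)=0.280914, s=sin(2.5721/2)=0.959733; N=√[24·1·2·2]=9.797959
k∈{0} keeps every argument non-negative
  k=0: (−1)^2·9.7980/(4)·0.2809^2·0.9597^2 = +0.178042
d^2_{2,0}(2.5721) = +0.178042
Phases: e^{-i·(2)·2.2087}=-0.290729+0.956805i, e^{-i·(0)·5.1881}=+1.000000+0.000000i ⇒ D=-0.051762+0.170352i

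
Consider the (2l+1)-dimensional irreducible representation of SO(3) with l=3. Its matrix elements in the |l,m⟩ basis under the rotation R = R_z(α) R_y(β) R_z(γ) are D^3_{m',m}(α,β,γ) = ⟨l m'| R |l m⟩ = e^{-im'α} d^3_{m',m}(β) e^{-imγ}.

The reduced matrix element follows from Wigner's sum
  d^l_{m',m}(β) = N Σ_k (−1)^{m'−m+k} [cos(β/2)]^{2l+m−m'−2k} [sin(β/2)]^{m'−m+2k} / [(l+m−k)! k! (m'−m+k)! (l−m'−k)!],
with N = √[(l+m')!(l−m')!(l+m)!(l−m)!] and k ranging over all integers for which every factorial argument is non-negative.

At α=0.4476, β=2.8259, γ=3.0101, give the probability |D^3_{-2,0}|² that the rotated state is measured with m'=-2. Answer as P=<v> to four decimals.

D^3_{-2,0}(0.4476,2.8259,3.0101) = e^{-i·-2·0.4476}·d^3_{-2,0}(2.8259)·e^{-i·0·3.0101}. Compute d first:
With c≡cos(β/2)=0.157192 and s≡sin(β/2)=0.987568, N=[1·120·6·6]^{1/2}=65.726707
Admissible k: 2..3 (factorial args all ≥0)
  k=2: (−1)^0·65.7267/(12)·0.1572^4·0.9876^2 = +0.003261
  k=3: (−1)^1·65.7267/(12)·0.1572^2·0.9876^4 = -0.128732
d^3_{-2,0}(2.8259) = +0.003261 -0.128732 = -0.125471
|D^3_{-2,0}|² = |d^3_{-2,0}(β)|² = (-0.125471)² = 0.015743 (the z-rotation phases have unit modulus)

P=0.0157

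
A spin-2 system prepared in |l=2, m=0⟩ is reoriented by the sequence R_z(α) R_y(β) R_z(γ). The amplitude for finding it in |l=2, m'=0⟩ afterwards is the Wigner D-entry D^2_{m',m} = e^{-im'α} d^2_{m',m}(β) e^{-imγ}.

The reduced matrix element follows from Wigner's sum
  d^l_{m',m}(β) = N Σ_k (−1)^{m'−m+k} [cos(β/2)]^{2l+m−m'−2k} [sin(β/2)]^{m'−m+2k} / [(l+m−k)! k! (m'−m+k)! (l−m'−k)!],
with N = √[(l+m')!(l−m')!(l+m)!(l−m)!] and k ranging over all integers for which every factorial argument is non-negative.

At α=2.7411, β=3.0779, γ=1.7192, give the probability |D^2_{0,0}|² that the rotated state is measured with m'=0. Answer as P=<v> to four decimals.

P=0.9879

Split into d^2_{0,0}(β=3.0779) × two z-phases.
c=cos(3.0779/2)=0.031841, s=sin(3.0779/2)=0.999493; N=√[2·2·2·2]=4.000000
The bounds max(0,m−m')=0 and min(l+m,l−m')=2 give 3 terms
  k=0: (−1)^0·4.0000/(4)·0.0318^4·0.9995^0 = +0.000001
  k=1: (−1)^1·4.0000/(1)·0.0318^2·0.9995^2 = -0.004051
  k=2: (−1)^2·4.0000/(4)·0.0318^0·0.9995^4 = +0.997973
d^2_{0,0}(3.0779) = +0.000001 -0.004051 +0.997973 = +0.993923
|D^2_{0,0}|² = |d^2_{0,0}(β)|² = (+0.993923)² = 0.987883 (the z-rotation phases have unit modulus)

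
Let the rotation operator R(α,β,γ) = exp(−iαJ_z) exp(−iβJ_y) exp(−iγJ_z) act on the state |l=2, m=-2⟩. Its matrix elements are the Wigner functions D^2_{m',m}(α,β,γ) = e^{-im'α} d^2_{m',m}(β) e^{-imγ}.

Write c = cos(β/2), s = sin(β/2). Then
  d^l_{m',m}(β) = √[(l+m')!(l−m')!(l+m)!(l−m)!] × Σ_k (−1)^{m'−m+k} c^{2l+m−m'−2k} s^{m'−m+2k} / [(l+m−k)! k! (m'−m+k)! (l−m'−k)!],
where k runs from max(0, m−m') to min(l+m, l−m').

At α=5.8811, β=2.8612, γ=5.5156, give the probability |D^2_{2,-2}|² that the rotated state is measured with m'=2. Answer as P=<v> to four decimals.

P=0.9242

Split into d^2_{2,-2}(β=2.8612) × two z-phases.
Half-angle: c=0.139738, s=0.990189. N=√(24·1·1·24)=24.000000
k∈{0} keeps every argument non-negative
  k=0: (−1)^4·24.0000/(24)·0.1397^0·0.9902^4 = +0.961328
d^2_{2,-2}(2.8612) = +0.961328
|D^2_{2,-2}|² = |d^2_{2,-2}(β)|² = (+0.961328)² = 0.924152 (the z-rotation phases have unit modulus)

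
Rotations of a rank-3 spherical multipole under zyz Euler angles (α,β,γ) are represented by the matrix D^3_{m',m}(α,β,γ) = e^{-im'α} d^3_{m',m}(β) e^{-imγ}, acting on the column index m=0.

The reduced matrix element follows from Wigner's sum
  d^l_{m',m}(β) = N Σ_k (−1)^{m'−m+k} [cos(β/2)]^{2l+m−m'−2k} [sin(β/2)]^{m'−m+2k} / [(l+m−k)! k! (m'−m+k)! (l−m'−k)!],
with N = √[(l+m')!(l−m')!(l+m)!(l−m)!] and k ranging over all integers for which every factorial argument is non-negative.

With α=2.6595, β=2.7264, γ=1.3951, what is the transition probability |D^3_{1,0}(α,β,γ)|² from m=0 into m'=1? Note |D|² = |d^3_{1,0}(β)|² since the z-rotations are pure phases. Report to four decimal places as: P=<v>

P=0.3098

Split into d^3_{1,0}(β=2.7264) × two z-phases.
With c≡cos(β/2)=0.206108 and s≡sin(β/2)=0.978529, N=[24·2·6·6]^{1/2}=41.569219
k: max(0,(0)−(1))=0 … min(3+(0),3−(1))=2
  k=0: (−1)^1·41.5692/(12)·0.2061^5·0.9785^1 = -0.001261
  k=1: (−1)^2·41.5692/(4)·0.2061^3·0.9785^3 = +0.085255
  k=2: (−1)^3·41.5692/(12)·0.2061^1·0.9785^5 = -0.640553
d^3_{1,0}(2.7264) = -0.001261 +0.085255 -0.640553 = -0.556559
|D^3_{1,0}|² = |d^3_{1,0}(β)|² = (-0.556559)² = 0.309758 (the z-rotation phases have unit modulus)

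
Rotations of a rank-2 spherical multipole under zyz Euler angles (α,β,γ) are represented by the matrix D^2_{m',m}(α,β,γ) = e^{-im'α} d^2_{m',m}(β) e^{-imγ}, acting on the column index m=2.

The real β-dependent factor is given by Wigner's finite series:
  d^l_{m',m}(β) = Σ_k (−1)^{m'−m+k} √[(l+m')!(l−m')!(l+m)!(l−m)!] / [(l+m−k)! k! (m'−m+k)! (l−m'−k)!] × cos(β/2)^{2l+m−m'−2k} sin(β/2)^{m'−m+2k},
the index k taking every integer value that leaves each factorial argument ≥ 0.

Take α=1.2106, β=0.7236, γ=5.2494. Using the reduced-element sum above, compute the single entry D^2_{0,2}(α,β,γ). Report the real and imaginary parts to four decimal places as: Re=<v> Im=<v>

Re=-0.1279 Im=0.2360

D^2_{0,2}(1.2106,0.7236,5.2494) = e^{-i·0·1.2106}·d^2_{0,2}(0.7236)·e^{-i·2·5.2494}. Compute d first:
c=cos(0.7236/2)=0.935261, s=sin(0.7236/2)=0.353958; N=√[2·2·24·1]=9.797959
The bounds max(0,m−m')=2 and min(l+m,l−m')=2 give 1 term
  k=2: (−1)^0·9.7980/(4)·0.9353^2·0.3540^2 = +0.268439
d^2_{0,2}(0.7236) = +0.268439
Attach z-rotation phases: D = e^{-i(0)(1.2106)}·(+0.268439)·e^{-i(2)(5.2494)} = -0.127936+0.235991i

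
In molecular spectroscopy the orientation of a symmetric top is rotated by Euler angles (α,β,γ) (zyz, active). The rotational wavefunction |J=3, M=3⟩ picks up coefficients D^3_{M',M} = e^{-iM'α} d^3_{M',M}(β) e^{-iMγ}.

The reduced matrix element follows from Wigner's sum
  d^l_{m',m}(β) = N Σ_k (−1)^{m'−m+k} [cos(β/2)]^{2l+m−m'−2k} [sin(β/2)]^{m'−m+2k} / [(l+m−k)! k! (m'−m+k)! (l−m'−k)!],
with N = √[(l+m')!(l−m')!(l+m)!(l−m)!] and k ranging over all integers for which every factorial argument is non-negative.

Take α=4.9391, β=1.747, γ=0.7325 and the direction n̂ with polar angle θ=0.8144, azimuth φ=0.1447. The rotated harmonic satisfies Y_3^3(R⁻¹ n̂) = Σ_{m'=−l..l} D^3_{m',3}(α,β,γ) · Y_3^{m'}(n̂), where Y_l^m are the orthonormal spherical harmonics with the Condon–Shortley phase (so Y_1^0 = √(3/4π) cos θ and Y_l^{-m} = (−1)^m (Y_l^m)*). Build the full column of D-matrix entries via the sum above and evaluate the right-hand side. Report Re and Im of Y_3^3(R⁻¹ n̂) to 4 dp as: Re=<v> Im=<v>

Need the full column D^3_{m',3} for m'=−3..3 at α=4.9391, β=1.747, γ=0.7325.
cos(β/2)=0.642147, sin(β/2)=0.766581
d^3_{-3,3}: single k=6 term ⇒ +0.202931;  D = +0.202642+0.010837i
d^3_{-2,3}: single k=5 term ⇒ +0.416391;  D = +0.071792+0.410155i
d^3_{-1,3}: single k=4 term ⇒ +0.551503;  D = -0.507969+0.214762i
d^3_{0,3}: single k=3 term ⇒ +0.533450;  D = -0.312857-0.432076i
d^3_{1,3}: single k=2 term ⇒ +0.386991;  D = +0.254413-0.291609i
d^3_{2,3}: single k=1 term ⇒ +0.205025;  D = +0.180836+0.096612i
d^3_{3,3}: single k=0 term ⇒ +0.070115;  D = -0.018293+0.067686i
Y_3^{m'}(θ=0.8144,φ=0.1447) and Σ D·Y over m':
  (+0.2026+0.0108i)·(+0.1456-0.0675i)  (+0.0718+0.4102i)·(+0.3556-0.1059i)  (-0.5080+0.2148i)·(+0.3152-0.0459i)  (-0.3129-0.4321i)·(-0.1652+0.0000i)  (+0.2544-0.2916i)·(-0.3152-0.0459i)  (+0.1808+0.0966i)·(+0.3556+0.1059i)  (-0.0183+0.0677i)·(-0.1456-0.0675i)
Y_3^3(R⁻¹ n̂) = -0.031636+0.413640i

Re=-0.0316 Im=0.4136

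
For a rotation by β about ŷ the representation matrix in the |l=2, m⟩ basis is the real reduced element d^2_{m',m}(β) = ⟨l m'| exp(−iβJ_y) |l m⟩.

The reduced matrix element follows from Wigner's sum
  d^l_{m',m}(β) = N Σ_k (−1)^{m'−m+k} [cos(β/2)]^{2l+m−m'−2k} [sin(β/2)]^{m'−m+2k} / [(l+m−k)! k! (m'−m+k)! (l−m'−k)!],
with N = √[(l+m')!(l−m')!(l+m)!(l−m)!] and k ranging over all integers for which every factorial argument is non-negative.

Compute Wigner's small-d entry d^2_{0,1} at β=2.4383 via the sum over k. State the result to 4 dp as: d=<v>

d=-0.6041

d^2_{0,1}(β=2.4383) via Wigner's sum:
With c≡cos(β/2)=0.344444 and s≡sin(β/2)=0.938807, N=[2·2·6·1]^{1/2}=4.898979
k∈{1,2} keeps every argument non-negative
  k=1: (−1)^0·4.8990/(2)·0.3444^3·0.9388^1 = +0.093974
  k=2: (−1)^1·4.8990/(2)·0.3444^1·0.9388^3 = -0.698108
d^2_{0,1}(2.4383) = +0.093974 -0.698108 = -0.604135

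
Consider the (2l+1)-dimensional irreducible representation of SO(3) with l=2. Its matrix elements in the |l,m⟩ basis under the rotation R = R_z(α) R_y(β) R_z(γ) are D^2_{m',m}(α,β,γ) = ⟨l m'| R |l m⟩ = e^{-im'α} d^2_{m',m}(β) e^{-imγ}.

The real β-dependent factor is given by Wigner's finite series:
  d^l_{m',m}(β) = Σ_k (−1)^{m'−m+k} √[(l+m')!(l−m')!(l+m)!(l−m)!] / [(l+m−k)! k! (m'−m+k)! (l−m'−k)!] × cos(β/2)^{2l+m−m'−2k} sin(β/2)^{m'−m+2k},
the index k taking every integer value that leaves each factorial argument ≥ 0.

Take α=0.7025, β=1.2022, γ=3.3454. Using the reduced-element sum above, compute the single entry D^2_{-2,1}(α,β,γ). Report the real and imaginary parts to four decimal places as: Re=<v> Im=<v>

First d^2_{-2,1}(β=1.2022), then the phase factors e^{-i(-2)α} and e^{-i(1)γ}:
With c≡cos(β/2)=0.824714 and s≡sin(β/2)=0.565550, N=[1·24·6·1]^{1/2}=12.000000
k: max(0,(1)−(-2))=3 … min(2+(1),2−(-2))=3
  k=3: (−1)^0·12.0000/(6)·0.8247^1·0.5656^3 = +0.298364
d^2_{-2,1}(1.2022) = +0.298364
D = (+0.165038+0.986287i)·(+0.298364)·(-0.979303+0.202399i) = -0.107783-0.278216i

Re=-0.1078 Im=-0.2782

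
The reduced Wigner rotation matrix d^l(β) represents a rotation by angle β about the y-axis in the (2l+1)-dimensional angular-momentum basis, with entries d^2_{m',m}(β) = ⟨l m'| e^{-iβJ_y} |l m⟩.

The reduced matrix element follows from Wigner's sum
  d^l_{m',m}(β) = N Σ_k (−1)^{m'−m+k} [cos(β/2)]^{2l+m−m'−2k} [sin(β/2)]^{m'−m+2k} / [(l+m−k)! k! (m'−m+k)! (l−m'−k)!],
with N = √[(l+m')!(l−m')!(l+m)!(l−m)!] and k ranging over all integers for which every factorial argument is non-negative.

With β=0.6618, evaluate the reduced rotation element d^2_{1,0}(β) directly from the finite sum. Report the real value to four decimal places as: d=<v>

d^2_{1,0}(β=0.6618) via Wigner's sum:
c=cos(0.6618/2)=0.945750, s=sin(0.6618/2)=0.324894; N=√[6·1·2·2]=4.898979
Admissible k: 0..1 (factorial args all ≥0)
  k=0: (−1)^1·4.8990/(2)·0.9458^3·0.3249^1 = -0.673205
  k=1: (−1)^2·4.8990/(2)·0.9458^1·0.3249^3 = +0.079447
d^2_{1,0}(0.6618) = -0.673205 +0.079447 = -0.593758

d=-0.5938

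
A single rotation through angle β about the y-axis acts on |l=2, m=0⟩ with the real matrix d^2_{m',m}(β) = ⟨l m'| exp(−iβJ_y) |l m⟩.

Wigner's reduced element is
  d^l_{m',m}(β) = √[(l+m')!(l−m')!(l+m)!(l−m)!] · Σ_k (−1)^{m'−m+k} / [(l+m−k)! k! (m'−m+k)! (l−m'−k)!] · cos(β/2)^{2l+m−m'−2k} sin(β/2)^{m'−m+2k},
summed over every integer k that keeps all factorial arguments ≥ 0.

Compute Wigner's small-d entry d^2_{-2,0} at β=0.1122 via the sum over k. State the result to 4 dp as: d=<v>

d^2_{-2,0}(β=0.1122) via Wigner's sum:
With c≡cos(β/2)=0.998427 and s≡sin(β/2)=0.056071, N=[1·24·2·2]^{1/2}=9.797959
k: max(0,(0)−(-2))=2 … min(2+(0),2−(-2))=2
  k=2: (−1)^0·9.7980/(4)·0.9984^2·0.0561^2 = +0.007677
d^2_{-2,0}(0.1122) = +0.007677

d=0.0077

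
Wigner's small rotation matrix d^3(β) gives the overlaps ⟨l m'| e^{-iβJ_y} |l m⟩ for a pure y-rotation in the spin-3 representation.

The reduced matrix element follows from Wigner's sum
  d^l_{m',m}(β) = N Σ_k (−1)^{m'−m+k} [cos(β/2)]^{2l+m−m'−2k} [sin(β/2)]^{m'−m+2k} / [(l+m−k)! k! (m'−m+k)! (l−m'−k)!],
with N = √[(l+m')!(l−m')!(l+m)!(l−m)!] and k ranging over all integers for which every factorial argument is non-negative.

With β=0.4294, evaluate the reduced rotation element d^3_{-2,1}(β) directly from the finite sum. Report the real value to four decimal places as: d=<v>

d=0.0557

d^3_{-2,1}(β=0.4294) via Wigner's sum:
Half-angle: c=0.977040, s=0.213054. N=√(1·120·24·2)=75.894664
k∈{3,4} keeps every argument non-negative
  k=3: (−1)^0·75.8947/(12)·0.9770^3·0.2131^3 = +0.057048
  k=4: (−1)^1·75.8947/(24)·0.9770^1·0.2131^5 = -0.001356
d^3_{-2,1}(0.4294) = +0.057048 -0.001356 = +0.055691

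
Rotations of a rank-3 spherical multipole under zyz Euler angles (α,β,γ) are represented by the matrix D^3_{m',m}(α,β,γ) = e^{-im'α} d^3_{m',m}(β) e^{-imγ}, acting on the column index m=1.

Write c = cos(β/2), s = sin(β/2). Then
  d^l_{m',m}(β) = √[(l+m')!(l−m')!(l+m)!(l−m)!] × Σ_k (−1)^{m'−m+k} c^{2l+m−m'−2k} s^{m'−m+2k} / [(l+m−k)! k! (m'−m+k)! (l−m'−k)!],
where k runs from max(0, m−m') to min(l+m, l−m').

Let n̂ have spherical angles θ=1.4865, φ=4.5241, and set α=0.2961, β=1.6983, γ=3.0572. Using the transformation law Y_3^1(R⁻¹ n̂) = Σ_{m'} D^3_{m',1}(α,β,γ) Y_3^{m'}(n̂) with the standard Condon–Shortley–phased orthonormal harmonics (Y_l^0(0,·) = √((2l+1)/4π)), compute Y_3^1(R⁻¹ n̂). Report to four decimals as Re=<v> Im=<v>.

Re=0.0018 Im=-0.0310

Need the full column D^3_{m',1} for m'=−3..3 at α=0.2961, β=1.6983, γ=3.0572.
cos(β/2)=0.660621, sin(β/2)=0.750719
d^3_{-3,1}: single k=4 term ⇒ +0.536860;  D = -0.302293-0.443664i
d^3_{-2,1}: k∈[3..4] ⇒ +0.771473 -0.498127 = +0.273346;  D = -0.213131-0.171153i
d^3_{-1,1}: k∈[2..4] ⇒ +0.644046 -1.108933 +0.179005 = -0.285882;  D = +0.265436+0.106170i
d^3_{0,1}: k∈[1..3] ⇒ +0.327214 -1.267659 +0.545671 = -0.394774;  D = +0.393369+0.033277i
d^3_{1,1}: k∈[0..2] ⇒ +0.083122 -0.858728 +0.831700 = +0.056094;  D = -0.054841+0.011787i
d^3_{2,1}: k∈[0..1] ⇒ -0.298704 +0.771473 = +0.472769;  D = -0.413111+0.229890i
d^3_{3,1}: single k=0 term ⇒ +0.415730;  D = -0.288474+0.299356i
Y_3^{m'}(θ=1.4865,φ=4.5241) and Σ D·Y over m':
  (-0.3023-0.4437i)·(+0.2210-0.3487i)  (-0.2131-0.1712i)·(-0.0795-0.0314i)  (+0.2654+0.1062i)·(+0.0581-0.3051i)  (+0.3934+0.0333i)·(-0.0931+0.0000i)  (-0.0548+0.0118i)·(-0.0581-0.3051i)  (-0.4131+0.2299i)·(-0.0795+0.0314i)  (-0.2885+0.2994i)·(-0.2210-0.3487i)
Y_3^1(R⁻¹ n̂) = +0.001758-0.031022i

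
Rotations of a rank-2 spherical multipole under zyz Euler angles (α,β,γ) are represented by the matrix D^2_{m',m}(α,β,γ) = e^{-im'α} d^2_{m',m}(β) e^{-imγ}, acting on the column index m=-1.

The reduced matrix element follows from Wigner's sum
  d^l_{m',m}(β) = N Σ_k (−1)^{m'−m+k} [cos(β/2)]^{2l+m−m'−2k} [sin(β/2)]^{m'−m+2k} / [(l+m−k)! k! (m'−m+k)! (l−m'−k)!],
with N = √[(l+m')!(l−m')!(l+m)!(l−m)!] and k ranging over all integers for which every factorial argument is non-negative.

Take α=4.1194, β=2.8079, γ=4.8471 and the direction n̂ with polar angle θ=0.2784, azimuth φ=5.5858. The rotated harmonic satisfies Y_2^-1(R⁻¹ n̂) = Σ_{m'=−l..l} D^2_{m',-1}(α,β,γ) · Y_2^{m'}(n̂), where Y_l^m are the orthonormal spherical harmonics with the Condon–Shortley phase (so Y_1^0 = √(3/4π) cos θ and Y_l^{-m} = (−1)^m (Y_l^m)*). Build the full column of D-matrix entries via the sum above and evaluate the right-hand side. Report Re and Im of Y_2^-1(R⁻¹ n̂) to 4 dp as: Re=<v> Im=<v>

Re=0.2200 Im=-0.2099

Need the full column D^2_{m',-1} for m'=−2..2 at α=4.1194, β=2.8079, γ=4.8471.
cos(β/2)=0.166073, sin(β/2)=0.986113
d^2_{-2,-1}: single k=1 term ⇒ +0.009034;  D = +0.007842+0.004485i
d^2_{-1,-1}: k∈[0..1] ⇒ +0.000761 -0.080459 = -0.079698;  D = +0.071475-0.035259i
d^2_{0,-1}: k∈[0..1] ⇒ -0.011064 +0.390082 = +0.379018;  D = +0.050904-0.375585i
d^2_{1,-1}: k∈[0..1] ⇒ +0.080459 -0.945600 = -0.865141;  D = -0.646006-0.575452i
d^2_{2,-1}: single k=0 term ⇒ -0.318501;  D = +0.308591-0.078831i
Y_2^{m'}(θ=0.2784,φ=5.5858) and Σ D·Y over m':
  (+0.0078+0.0045i)·(+0.0051+0.0287i)  (+0.0715-0.0353i)·(+0.1565+0.1311i)  (+0.0509-0.3756i)·(+0.5593+0.0000i)  (-0.6460-0.5755i)·(-0.1565+0.1311i)  (+0.3086-0.0788i)·(+0.0051-0.0287i)
Y_2^-1(R⁻¹ n̂) = +0.220026-0.209885i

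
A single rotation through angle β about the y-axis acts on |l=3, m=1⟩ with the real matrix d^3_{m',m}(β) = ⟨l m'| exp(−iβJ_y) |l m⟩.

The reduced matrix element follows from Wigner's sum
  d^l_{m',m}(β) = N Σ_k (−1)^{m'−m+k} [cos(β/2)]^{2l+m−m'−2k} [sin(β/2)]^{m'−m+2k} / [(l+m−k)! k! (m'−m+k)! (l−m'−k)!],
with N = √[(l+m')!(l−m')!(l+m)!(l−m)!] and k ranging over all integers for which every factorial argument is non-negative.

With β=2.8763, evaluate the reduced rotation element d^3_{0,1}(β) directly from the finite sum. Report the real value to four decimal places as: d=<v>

d^3_{0,1}(β=2.8763) via Wigner's sum:
With c≡cos(β/2)=0.132258 and s≡sin(β/2)=0.991215, N=[6·6·24·2]^{1/2}=41.569219
The bounds max(0,m−m')=1 and min(l+m,l−m')=3 give 3 terms
  k=1: (−1)^0·41.5692/(12)·0.1323^5·0.9912^1 = +0.000139
  k=2: (−1)^1·41.5692/(4)·0.1323^3·0.9912^3 = -0.023414
  k=3: (−1)^2·41.5692/(12)·0.1323^1·0.9912^5 = +0.438381
d^3_{0,1}(2.8763) = +0.000139 -0.023414 +0.438381 = +0.415106

d=0.4151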